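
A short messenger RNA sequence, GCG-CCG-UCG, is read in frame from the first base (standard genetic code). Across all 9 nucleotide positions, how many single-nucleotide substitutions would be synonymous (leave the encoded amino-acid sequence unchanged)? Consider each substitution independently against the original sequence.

Codon 1 (GCG, Ala): 3 synonymous substitutions.
Codon 2 (CCG, Pro): 3 synonymous substitutions.
Codon 3 (UCG, Ser): 3 synonymous substitutions.
Total: 3 + 3 + 3 = 9.

9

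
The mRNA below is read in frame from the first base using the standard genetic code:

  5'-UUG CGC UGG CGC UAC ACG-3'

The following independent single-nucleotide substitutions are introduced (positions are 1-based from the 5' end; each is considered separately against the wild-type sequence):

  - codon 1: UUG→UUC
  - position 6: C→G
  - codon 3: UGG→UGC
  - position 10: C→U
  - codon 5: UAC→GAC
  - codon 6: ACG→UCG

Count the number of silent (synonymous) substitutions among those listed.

1

Codon 1: UUG (Leu) → UUC (Phe) — missense.
Codon 2: CGC (Arg) → CGG (Arg) — synonymous.
Codon 3: UGG (Trp) → UGC (Cys) — missense.
Codon 4: CGC (Arg) → UGC (Cys) — missense.
Codon 5: UAC (Tyr) → GAC (Asp) — missense.
Codon 6: ACG (Thr) → UCG (Ser) — missense.
Synonymous: 1 of 6.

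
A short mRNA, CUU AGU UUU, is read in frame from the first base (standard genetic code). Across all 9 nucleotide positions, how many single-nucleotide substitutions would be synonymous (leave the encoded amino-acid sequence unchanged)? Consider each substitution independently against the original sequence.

Codon 1 (CUU, Leu): 3 synonymous substitutions.
Codon 2 (AGU, Ser): 1 synonymous substitution.
Codon 3 (UUU, Phe): 1 synonymous substitution.
Total: 3 + 1 + 1 = 5.

5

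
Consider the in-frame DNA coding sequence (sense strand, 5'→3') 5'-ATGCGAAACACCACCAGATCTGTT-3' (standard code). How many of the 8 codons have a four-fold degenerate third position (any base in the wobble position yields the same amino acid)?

Codon 1 ATG (Met): third position 1-fold.
Codon 2 CGA (Arg): third position 4-fold.
Codon 3 AAC (Asn): third position 2-fold.
Codon 4 ACC (Thr): third position 4-fold.
Codon 5 ACC (Thr): third position 4-fold.
Codon 6 AGA (Arg): third position 2-fold.
Codon 7 TCT (Ser): third position 4-fold.
Codon 8 GTT (Val): third position 4-fold.
Four-fold degenerate third positions: 5.

5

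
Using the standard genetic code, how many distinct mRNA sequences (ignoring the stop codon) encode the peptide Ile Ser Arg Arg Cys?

1296

Ile: 3 codons.
Ser: 6 codons.
Arg: 6 codons.
Arg: 6 codons.
Cys: 2 codons.
3 × 6 × 6 × 6 × 2 = 1296.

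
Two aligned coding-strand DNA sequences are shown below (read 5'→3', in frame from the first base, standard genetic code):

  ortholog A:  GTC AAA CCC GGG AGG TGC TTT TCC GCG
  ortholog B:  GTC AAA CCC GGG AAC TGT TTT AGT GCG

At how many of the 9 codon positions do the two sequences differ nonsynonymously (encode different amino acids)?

Codon 1: GTC Val / GTC Val — identical.
Codon 2: AAA Lys / AAA Lys — identical.
Codon 3: CCC Pro / CCC Pro — identical.
Codon 4: GGG Gly / GGG Gly — identical.
Codon 5: AGG Arg / AAC Asn — nonsynonymous.
Codon 6: TGC Cys / TGT Cys — synonymous.
Codon 7: TTT Phe / TTT Phe — identical.
Codon 8: TCC Ser / AGT Ser — synonymous.
Codon 9: GCG Ala / GCG Ala — identical.
Nonsynonymous differences: 1.

1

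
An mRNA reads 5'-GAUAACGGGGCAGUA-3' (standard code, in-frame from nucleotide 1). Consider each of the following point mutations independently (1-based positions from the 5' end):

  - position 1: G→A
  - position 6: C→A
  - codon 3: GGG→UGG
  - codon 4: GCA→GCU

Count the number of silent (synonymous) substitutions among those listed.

Codon 1: GAU (Asp) → AAU (Asn) — missense.
Codon 2: AAC (Asn) → AAA (Lys) — missense.
Codon 3: GGG (Gly) → UGG (Trp) — missense.
Codon 4: GCA (Ala) → GCU (Ala) — synonymous.
Synonymous: 1 of 4.

1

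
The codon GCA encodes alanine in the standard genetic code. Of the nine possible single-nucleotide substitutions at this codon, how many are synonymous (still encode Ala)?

3

Position 1: none → 0 synonymous.
Position 2: none → 0 synonymous.
Position 3: GCU, GCC, GCG → 3 synonymous.
Total: 0 + 0 + 3 = 3.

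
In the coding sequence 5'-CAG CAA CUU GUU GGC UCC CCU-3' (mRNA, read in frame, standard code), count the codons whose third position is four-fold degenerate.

Codon 1 CAG (Gln): third position 2-fold.
Codon 2 CAA (Gln): third position 2-fold.
Codon 3 CUU (Leu): third position 4-fold.
Codon 4 GUU (Val): third position 4-fold.
Codon 5 GGC (Gly): third position 4-fold.
Codon 6 UCC (Ser): third position 4-fold.
Codon 7 CCU (Pro): third position 4-fold.
Four-fold degenerate third positions: 5.

5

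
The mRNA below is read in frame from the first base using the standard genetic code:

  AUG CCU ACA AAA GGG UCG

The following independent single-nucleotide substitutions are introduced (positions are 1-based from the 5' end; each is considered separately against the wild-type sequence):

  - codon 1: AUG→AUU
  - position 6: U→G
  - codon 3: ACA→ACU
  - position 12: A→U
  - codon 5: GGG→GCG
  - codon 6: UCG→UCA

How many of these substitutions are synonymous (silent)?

Codon 1: AUG (Met) → AUU (Ile) — missense.
Codon 2: CCU (Pro) → CCG (Pro) — synonymous.
Codon 3: ACA (Thr) → ACU (Thr) — synonymous.
Codon 4: AAA (Lys) → AAU (Asn) — missense.
Codon 5: GGG (Gly) → GCG (Ala) — missense.
Codon 6: UCG (Ser) → UCA (Ser) — synonymous.
Synonymous: 3 of 6.

3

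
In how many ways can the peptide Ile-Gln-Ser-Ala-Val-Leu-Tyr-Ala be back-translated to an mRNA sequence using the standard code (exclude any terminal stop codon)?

27648

Ile: 3 codons.
Gln: 2 codons.
Ser: 6 codons.
Ala: 4 codons.
Val: 4 codons.
Leu: 6 codons.
Tyr: 2 codons.
Ala: 4 codons.
3 × 2 × 6 × 4 × 4 × 6 × 2 × 4 = 27648.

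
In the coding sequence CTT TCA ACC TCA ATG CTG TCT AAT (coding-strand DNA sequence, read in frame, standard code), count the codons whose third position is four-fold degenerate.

Codon 1 CTT (Leu): third position 4-fold.
Codon 2 TCA (Ser): third position 4-fold.
Codon 3 ACC (Thr): third position 4-fold.
Codon 4 TCA (Ser): third position 4-fold.
Codon 5 ATG (Met): third position 1-fold.
Codon 6 CTG (Leu): third position 4-fold.
Codon 7 TCT (Ser): third position 4-fold.
Codon 8 AAT (Asn): third position 2-fold.
Four-fold degenerate third positions: 6.

6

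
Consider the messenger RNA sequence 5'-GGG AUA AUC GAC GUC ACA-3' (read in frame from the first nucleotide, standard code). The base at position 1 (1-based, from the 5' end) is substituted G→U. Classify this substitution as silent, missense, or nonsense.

Position 1 falls in codon 1: GGG → Gly.
After the substitution the codon is UGG → Trp.
Gly ≠ Trp, so this is a missense mutation.

missense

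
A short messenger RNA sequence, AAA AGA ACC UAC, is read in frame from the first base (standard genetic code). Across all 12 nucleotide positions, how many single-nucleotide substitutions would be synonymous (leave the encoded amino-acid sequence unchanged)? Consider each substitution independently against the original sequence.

7

Codon 1 (AAA, Lys): 1 synonymous substitution.
Codon 2 (AGA, Arg): 2 synonymous substitutions.
Codon 3 (ACC, Thr): 3 synonymous substitutions.
Codon 4 (UAC, Tyr): 1 synonymous substitution.
Total: 1 + 2 + 3 + 1 = 7.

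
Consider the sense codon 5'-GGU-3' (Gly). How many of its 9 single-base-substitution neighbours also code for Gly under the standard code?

Position 1: none → 0 synonymous.
Position 2: none → 0 synonymous.
Position 3: GGC, GGA, GGG → 3 synonymous.
Total: 0 + 0 + 3 = 3.

3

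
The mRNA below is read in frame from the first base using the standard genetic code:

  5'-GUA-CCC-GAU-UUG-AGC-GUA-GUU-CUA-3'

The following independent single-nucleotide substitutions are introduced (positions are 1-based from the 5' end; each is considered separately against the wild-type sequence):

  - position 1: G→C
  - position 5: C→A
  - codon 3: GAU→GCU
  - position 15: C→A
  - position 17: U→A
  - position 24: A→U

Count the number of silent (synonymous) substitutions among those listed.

1

Codon 1: GUA (Val) → CUA (Leu) — missense.
Codon 2: CCC (Pro) → CAC (His) — missense.
Codon 3: GAU (Asp) → GCU (Ala) — missense.
Codon 5: AGC (Ser) → AGA (Arg) — missense.
Codon 6: GUA (Val) → GAA (Glu) — missense.
Codon 8: CUA (Leu) → CUU (Leu) — synonymous.
Synonymous: 1 of 6.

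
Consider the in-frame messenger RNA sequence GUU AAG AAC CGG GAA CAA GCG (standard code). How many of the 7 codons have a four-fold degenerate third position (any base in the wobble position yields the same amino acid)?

Codon 1 GUU (Val): third position 4-fold.
Codon 2 AAG (Lys): third position 2-fold.
Codon 3 AAC (Asn): third position 2-fold.
Codon 4 CGG (Arg): third position 4-fold.
Codon 5 GAA (Glu): third position 2-fold.
Codon 6 CAA (Gln): third position 2-fold.
Codon 7 GCG (Ala): third position 4-fold.
Four-fold degenerate third positions: 3.

3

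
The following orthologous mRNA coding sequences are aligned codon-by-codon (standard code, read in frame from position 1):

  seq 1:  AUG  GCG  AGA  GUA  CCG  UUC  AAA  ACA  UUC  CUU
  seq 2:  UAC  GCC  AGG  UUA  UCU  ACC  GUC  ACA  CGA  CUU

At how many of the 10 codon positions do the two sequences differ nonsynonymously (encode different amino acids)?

Codon 1: AUG Met / UAC Tyr — nonsynonymous.
Codon 2: GCG Ala / GCC Ala — synonymous.
Codon 3: AGA Arg / AGG Arg — synonymous.
Codon 4: GUA Val / UUA Leu — nonsynonymous.
Codon 5: CCG Pro / UCU Ser — nonsynonymous.
Codon 6: UUC Phe / ACC Thr — nonsynonymous.
Codon 7: AAA Lys / GUC Val — nonsynonymous.
Codon 8: ACA Thr / ACA Thr — identical.
Codon 9: UUC Phe / CGA Arg — nonsynonymous.
Codon 10: CUU Leu / CUU Leu — identical.
Nonsynonymous differences: 6.

6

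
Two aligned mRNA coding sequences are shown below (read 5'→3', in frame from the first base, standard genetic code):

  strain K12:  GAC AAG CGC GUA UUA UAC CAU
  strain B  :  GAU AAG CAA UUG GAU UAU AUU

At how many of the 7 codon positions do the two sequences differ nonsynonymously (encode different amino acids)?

Codon 1: GAC Asp / GAU Asp — synonymous.
Codon 2: AAG Lys / AAG Lys — identical.
Codon 3: CGC Arg / CAA Gln — nonsynonymous.
Codon 4: GUA Val / UUG Leu — nonsynonymous.
Codon 5: UUA Leu / GAU Asp — nonsynonymous.
Codon 6: UAC Tyr / UAU Tyr — synonymous.
Codon 7: CAU His / AUU Ile — nonsynonymous.
Nonsynonymous differences: 4.

4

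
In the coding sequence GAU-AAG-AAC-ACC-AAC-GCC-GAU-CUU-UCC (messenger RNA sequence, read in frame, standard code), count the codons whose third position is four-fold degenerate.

4

Codon 1 GAU (Asp): third position 2-fold.
Codon 2 AAG (Lys): third position 2-fold.
Codon 3 AAC (Asn): third position 2-fold.
Codon 4 ACC (Thr): third position 4-fold.
Codon 5 AAC (Asn): third position 2-fold.
Codon 6 GCC (Ala): third position 4-fold.
Codon 7 GAU (Asp): third position 2-fold.
Codon 8 CUU (Leu): third position 4-fold.
Codon 9 UCC (Ser): third position 4-fold.
Four-fold degenerate third positions: 4.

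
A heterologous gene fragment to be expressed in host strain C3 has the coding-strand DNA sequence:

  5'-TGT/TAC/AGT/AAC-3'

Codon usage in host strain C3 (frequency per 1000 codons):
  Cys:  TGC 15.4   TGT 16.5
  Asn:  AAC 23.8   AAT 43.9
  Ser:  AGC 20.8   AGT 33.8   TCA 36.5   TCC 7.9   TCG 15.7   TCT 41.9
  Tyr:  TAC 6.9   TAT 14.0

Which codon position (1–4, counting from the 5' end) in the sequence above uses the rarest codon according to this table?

2

Codon 1 TGT (Cys): 16.5 per 1000.
Codon 2 TAC (Tyr): 6.9 per 1000.
Codon 3 AGT (Ser): 33.8 per 1000.
Codon 4 AAC (Asn): 23.8 per 1000.
Lowest frequency is 6.9 at codon 2.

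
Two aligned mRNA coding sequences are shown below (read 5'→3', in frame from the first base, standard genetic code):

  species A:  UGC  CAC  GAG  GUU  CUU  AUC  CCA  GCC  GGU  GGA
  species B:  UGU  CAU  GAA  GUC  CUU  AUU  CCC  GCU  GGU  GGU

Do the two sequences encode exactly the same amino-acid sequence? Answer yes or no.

yes

Codon 1: UGC Cys / UGU Cys — synonymous.
Codon 2: CAC His / CAU His — synonymous.
Codon 3: GAG Glu / GAA Glu — synonymous.
Codon 4: GUU Val / GUC Val — synonymous.
Codon 5: CUU Leu / CUU Leu — identical.
Codon 6: AUC Ile / AUU Ile — synonymous.
Codon 7: CCA Pro / CCC Pro — synonymous.
Codon 8: GCC Ala / GCU Ala — synonymous.
Codon 9: GGU Gly / GGU Gly — identical.
Codon 10: GGA Gly / GGU Gly — synonymous.
Nonsynonymous differences: 0 → same protein.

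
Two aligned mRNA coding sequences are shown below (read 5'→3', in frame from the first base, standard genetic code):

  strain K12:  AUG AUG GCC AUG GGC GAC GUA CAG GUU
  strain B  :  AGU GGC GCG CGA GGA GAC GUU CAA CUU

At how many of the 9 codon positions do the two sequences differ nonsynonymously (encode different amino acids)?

Codon 1: AUG Met / AGU Ser — nonsynonymous.
Codon 2: AUG Met / GGC Gly — nonsynonymous.
Codon 3: GCC Ala / GCG Ala — synonymous.
Codon 4: AUG Met / CGA Arg — nonsynonymous.
Codon 5: GGC Gly / GGA Gly — synonymous.
Codon 6: GAC Asp / GAC Asp — identical.
Codon 7: GUA Val / GUU Val — synonymous.
Codon 8: CAG Gln / CAA Gln — synonymous.
Codon 9: GUU Val / CUU Leu — nonsynonymous.
Nonsynonymous differences: 4.

4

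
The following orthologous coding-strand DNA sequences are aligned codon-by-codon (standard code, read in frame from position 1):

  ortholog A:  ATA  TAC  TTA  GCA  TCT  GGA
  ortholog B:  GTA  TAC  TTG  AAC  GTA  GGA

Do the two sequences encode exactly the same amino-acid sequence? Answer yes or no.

Codon 1: ATA Ile / GTA Val — nonsynonymous.
Codon 2: TAC Tyr / TAC Tyr — identical.
Codon 3: TTA Leu / TTG Leu — synonymous.
Codon 4: GCA Ala / AAC Asn — nonsynonymous.
Codon 5: TCT Ser / GTA Val — nonsynonymous.
Codon 6: GGA Gly / GGA Gly — identical.
Nonsynonymous differences: 3 → different protein.

no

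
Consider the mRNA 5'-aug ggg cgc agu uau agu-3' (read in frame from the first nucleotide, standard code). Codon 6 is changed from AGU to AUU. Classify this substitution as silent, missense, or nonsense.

Position 17 falls in codon 6: AGU → Ser.
After the substitution the codon is AUU → Ile.
Ser ≠ Ile, so this is a missense mutation.

missense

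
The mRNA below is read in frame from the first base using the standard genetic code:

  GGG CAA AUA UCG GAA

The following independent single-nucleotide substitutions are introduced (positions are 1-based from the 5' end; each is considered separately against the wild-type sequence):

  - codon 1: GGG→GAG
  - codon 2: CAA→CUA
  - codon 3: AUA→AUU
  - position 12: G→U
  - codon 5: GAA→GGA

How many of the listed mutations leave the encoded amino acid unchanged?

Codon 1: GGG (Gly) → GAG (Glu) — missense.
Codon 2: CAA (Gln) → CUA (Leu) — missense.
Codon 3: AUA (Ile) → AUU (Ile) — synonymous.
Codon 4: UCG (Ser) → UCU (Ser) — synonymous.
Codon 5: GAA (Glu) → GGA (Gly) — missense.
Synonymous: 2 of 5.

2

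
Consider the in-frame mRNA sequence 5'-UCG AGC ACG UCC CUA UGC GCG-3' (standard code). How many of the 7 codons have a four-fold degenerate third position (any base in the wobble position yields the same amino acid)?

Codon 1 UCG (Ser): third position 4-fold.
Codon 2 AGC (Ser): third position 2-fold.
Codon 3 ACG (Thr): third position 4-fold.
Codon 4 UCC (Ser): third position 4-fold.
Codon 5 CUA (Leu): third position 4-fold.
Codon 6 UGC (Cys): third position 2-fold.
Codon 7 GCG (Ala): third position 4-fold.
Four-fold degenerate third positions: 5.

5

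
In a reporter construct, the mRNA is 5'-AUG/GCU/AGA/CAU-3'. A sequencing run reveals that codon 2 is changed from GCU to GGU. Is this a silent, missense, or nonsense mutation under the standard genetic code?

missense

Position 5 falls in codon 2: GCU → Ala.
After the substitution the codon is GGU → Gly.
Ala ≠ Gly, so this is a missense mutation.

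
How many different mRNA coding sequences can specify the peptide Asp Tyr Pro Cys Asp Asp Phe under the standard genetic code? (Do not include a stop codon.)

Asp: 2 codons.
Tyr: 2 codons.
Pro: 4 codons.
Cys: 2 codons.
Asp: 2 codons.
Asp: 2 codons.
Phe: 2 codons.
2 × 2 × 4 × 2 × 2 × 2 × 2 = 256.

256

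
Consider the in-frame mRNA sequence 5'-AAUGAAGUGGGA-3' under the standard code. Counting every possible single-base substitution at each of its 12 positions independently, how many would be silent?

Codon 1 (AAU, Asn): 1 synonymous substitution.
Codon 2 (GAA, Glu): 1 synonymous substitution.
Codon 3 (GUG, Val): 3 synonymous substitutions.
Codon 4 (GGA, Gly): 3 synonymous substitutions.
Total: 1 + 1 + 3 + 3 = 8.

8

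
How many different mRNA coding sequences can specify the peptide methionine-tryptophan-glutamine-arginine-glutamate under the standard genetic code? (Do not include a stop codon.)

Met: 1 codon.
Trp: 1 codon.
Gln: 2 codons.
Arg: 6 codons.
Glu: 2 codons.
1 × 1 × 2 × 6 × 2 = 24.

24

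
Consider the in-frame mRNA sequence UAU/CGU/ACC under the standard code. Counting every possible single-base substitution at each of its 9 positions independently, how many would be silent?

Codon 1 (UAU, Tyr): 1 synonymous substitution.
Codon 2 (CGU, Arg): 3 synonymous substitutions.
Codon 3 (ACC, Thr): 3 synonymous substitutions.
Total: 1 + 3 + 3 = 7.

7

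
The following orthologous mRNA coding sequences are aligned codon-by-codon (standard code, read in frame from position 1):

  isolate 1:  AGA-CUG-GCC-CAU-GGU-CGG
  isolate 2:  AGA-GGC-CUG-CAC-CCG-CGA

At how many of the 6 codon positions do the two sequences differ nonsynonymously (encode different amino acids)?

3

Codon 1: AGA Arg / AGA Arg — identical.
Codon 2: CUG Leu / GGC Gly — nonsynonymous.
Codon 3: GCC Ala / CUG Leu — nonsynonymous.
Codon 4: CAU His / CAC His — synonymous.
Codon 5: GGU Gly / CCG Pro — nonsynonymous.
Codon 6: CGG Arg / CGA Arg — synonymous.
Nonsynonymous differences: 3.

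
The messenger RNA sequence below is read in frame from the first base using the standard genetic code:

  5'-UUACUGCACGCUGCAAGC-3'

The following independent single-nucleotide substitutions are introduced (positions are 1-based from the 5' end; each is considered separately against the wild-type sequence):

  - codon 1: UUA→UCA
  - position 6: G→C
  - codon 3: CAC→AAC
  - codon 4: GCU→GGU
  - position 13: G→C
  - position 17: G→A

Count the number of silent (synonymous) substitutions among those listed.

Codon 1: UUA (Leu) → UCA (Ser) — missense.
Codon 2: CUG (Leu) → CUC (Leu) — synonymous.
Codon 3: CAC (His) → AAC (Asn) — missense.
Codon 4: GCU (Ala) → GGU (Gly) — missense.
Codon 5: GCA (Ala) → CCA (Pro) — missense.
Codon 6: AGC (Ser) → AAC (Asn) — missense.
Synonymous: 1 of 6.

1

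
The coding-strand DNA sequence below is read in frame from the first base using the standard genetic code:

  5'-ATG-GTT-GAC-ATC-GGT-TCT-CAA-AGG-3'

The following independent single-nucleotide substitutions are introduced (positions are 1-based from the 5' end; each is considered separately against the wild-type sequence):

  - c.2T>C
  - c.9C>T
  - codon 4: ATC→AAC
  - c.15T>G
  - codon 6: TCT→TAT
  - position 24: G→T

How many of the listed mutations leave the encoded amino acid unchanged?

2

Codon 1: ATG (Met) → ACG (Thr) — missense.
Codon 3: GAC (Asp) → GAT (Asp) — synonymous.
Codon 4: ATC (Ile) → AAC (Asn) — missense.
Codon 5: GGT (Gly) → GGG (Gly) — synonymous.
Codon 6: TCT (Ser) → TAT (Tyr) — missense.
Codon 8: AGG (Arg) → AGT (Ser) — missense.
Synonymous: 2 of 6.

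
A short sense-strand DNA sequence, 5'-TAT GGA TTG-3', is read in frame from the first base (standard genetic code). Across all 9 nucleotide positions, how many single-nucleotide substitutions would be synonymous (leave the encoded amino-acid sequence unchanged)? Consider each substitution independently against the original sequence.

Codon 1 (TAT, Tyr): 1 synonymous substitution.
Codon 2 (GGA, Gly): 3 synonymous substitutions.
Codon 3 (TTG, Leu): 2 synonymous substitutions.
Total: 1 + 3 + 2 = 6.

6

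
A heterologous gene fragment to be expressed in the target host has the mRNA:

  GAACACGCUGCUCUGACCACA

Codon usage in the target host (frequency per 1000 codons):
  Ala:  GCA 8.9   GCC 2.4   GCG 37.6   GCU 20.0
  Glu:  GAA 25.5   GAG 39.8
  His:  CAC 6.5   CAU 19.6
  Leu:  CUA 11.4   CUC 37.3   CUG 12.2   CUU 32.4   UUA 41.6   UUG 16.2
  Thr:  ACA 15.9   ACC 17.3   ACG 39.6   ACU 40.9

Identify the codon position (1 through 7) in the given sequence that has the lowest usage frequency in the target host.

2

Codon 1 GAA (Glu): 25.5 per 1000.
Codon 2 CAC (His): 6.5 per 1000.
Codon 3 GCU (Ala): 20.0 per 1000.
Codon 4 GCU (Ala): 20.0 per 1000.
Codon 5 CUG (Leu): 12.2 per 1000.
Codon 6 ACC (Thr): 17.3 per 1000.
Codon 7 ACA (Thr): 15.9 per 1000.
Lowest frequency is 6.5 at codon 2.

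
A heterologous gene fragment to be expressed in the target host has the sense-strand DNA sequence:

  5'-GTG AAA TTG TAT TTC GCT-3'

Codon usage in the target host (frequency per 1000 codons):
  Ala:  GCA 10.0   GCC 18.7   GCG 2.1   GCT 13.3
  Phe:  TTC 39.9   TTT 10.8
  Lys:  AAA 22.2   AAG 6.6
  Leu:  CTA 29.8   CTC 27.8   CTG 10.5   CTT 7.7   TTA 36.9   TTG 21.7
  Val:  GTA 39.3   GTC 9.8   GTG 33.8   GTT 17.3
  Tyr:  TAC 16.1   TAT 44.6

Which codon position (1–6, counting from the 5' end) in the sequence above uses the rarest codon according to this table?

Codon 1 GTG (Val): 33.8 per 1000.
Codon 2 AAA (Lys): 22.2 per 1000.
Codon 3 TTG (Leu): 21.7 per 1000.
Codon 4 TAT (Tyr): 44.6 per 1000.
Codon 5 TTC (Phe): 39.9 per 1000.
Codon 6 GCT (Ala): 13.3 per 1000.
Lowest frequency is 13.3 at codon 6.

6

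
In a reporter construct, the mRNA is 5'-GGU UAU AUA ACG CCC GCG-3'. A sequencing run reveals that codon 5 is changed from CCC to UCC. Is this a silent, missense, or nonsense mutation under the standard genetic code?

missense

Position 13 falls in codon 5: CCC → Pro.
After the substitution the codon is UCC → Ser.
Pro ≠ Ser, so this is a missense mutation.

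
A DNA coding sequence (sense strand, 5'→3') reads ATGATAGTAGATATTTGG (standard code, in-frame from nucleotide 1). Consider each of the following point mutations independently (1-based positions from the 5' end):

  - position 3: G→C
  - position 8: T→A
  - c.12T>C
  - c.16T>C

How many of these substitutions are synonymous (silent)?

Codon 1: ATG (Met) → ATC (Ile) — missense.
Codon 3: GTA (Val) → GAA (Glu) — missense.
Codon 4: GAT (Asp) → GAC (Asp) — synonymous.
Codon 6: TGG (Trp) → CGG (Arg) — missense.
Synonymous: 1 of 4.

1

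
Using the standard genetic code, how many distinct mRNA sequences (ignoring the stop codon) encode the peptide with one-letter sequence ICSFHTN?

1152

Ile: 3 codons.
Cys: 2 codons.
Ser: 6 codons.
Phe: 2 codons.
His: 2 codons.
Thr: 4 codons.
Asn: 2 codons.
3 × 2 × 6 × 2 × 2 × 4 × 2 = 1152.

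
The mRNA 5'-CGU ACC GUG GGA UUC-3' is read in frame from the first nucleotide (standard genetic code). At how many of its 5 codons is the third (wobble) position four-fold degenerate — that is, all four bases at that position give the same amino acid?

Codon 1 CGU (Arg): third position 4-fold.
Codon 2 ACC (Thr): third position 4-fold.
Codon 3 GUG (Val): third position 4-fold.
Codon 4 GGA (Gly): third position 4-fold.
Codon 5 UUC (Phe): third position 2-fold.
Four-fold degenerate third positions: 4.

4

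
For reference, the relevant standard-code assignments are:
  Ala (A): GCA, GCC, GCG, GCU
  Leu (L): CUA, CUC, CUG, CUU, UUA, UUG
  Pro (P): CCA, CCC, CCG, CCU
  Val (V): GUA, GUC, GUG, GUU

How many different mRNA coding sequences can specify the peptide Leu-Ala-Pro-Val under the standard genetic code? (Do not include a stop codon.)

384

Leu: 6 codons.
Ala: 4 codons.
Pro: 4 codons.
Val: 4 codons.
6 × 4 × 4 × 4 = 384.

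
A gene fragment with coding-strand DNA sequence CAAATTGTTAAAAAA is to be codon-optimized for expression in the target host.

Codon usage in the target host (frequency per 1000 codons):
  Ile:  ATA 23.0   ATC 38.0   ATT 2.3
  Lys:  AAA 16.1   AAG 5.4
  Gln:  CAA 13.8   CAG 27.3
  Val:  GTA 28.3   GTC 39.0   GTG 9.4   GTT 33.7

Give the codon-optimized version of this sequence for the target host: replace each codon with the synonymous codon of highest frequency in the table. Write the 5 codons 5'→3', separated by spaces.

CAG ATC GTC AAA AAA

Codon 1 (Gln): best is CAG at 27.3.
Codon 2 (Ile): best is ATC at 38.0.
Codon 3 (Val): best is GTC at 39.0.
Codon 4 (Lys): best is AAA at 16.1.
Codon 5 (Lys): best is AAA at 16.1.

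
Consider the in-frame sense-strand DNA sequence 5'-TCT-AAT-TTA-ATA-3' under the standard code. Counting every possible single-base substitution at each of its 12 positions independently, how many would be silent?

Codon 1 (TCT, Ser): 3 synonymous substitutions.
Codon 2 (AAT, Asn): 1 synonymous substitution.
Codon 3 (TTA, Leu): 2 synonymous substitutions.
Codon 4 (ATA, Ile): 2 synonymous substitutions.
Total: 3 + 1 + 2 + 2 = 8.

8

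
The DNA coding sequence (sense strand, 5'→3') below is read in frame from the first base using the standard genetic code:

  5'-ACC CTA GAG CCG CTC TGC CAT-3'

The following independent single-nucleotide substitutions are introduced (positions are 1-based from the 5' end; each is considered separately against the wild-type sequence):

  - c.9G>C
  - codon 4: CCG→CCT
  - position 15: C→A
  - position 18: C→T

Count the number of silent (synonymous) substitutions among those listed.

3

Codon 3: GAG (Glu) → GAC (Asp) — missense.
Codon 4: CCG (Pro) → CCT (Pro) — synonymous.
Codon 5: CTC (Leu) → CTA (Leu) — synonymous.
Codon 6: TGC (Cys) → TGT (Cys) — synonymous.
Synonymous: 3 of 4.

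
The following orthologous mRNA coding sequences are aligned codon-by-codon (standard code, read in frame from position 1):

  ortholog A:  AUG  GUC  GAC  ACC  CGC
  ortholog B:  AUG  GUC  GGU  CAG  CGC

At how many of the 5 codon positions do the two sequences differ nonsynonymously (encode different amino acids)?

2

Codon 1: AUG Met / AUG Met — identical.
Codon 2: GUC Val / GUC Val — identical.
Codon 3: GAC Asp / GGU Gly — nonsynonymous.
Codon 4: ACC Thr / CAG Gln — nonsynonymous.
Codon 5: CGC Arg / CGC Arg — identical.
Nonsynonymous differences: 2.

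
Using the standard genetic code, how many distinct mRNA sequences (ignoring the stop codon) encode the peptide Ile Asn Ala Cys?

48

Ile: 3 codons.
Asn: 2 codons.
Ala: 4 codons.
Cys: 2 codons.
3 × 2 × 4 × 2 = 48.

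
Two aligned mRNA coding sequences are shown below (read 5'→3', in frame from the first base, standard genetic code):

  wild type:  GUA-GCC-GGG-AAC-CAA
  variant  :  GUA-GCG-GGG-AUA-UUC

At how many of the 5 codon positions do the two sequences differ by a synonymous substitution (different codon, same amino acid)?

1

Codon 1: GUA Val / GUA Val — identical.
Codon 2: GCC Ala / GCG Ala — synonymous.
Codon 3: GGG Gly / GGG Gly — identical.
Codon 4: AAC Asn / AUA Ile — nonsynonymous.
Codon 5: CAA Gln / UUC Phe — nonsynonymous.
Synonymous differences: 1.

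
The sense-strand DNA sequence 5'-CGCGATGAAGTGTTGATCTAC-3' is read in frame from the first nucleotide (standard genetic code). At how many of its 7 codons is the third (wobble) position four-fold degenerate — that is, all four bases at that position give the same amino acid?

2

Codon 1 CGC (Arg): third position 4-fold.
Codon 2 GAT (Asp): third position 2-fold.
Codon 3 GAA (Glu): third position 2-fold.
Codon 4 GTG (Val): third position 4-fold.
Codon 5 TTG (Leu): third position 2-fold.
Codon 6 ATC (Ile): third position 3-fold.
Codon 7 TAC (Tyr): third position 2-fold.
Four-fold degenerate third positions: 2.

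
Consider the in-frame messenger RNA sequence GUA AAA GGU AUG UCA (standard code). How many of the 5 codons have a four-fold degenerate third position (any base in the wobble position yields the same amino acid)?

Codon 1 GUA (Val): third position 4-fold.
Codon 2 AAA (Lys): third position 2-fold.
Codon 3 GGU (Gly): third position 4-fold.
Codon 4 AUG (Met): third position 1-fold.
Codon 5 UCA (Ser): third position 4-fold.
Four-fold degenerate third positions: 3.

3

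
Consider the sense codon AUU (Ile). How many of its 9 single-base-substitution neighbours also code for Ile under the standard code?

2

Position 1: none → 0 synonymous.
Position 2: none → 0 synonymous.
Position 3: AUC, AUA → 2 synonymous.
Total: 0 + 0 + 2 = 2.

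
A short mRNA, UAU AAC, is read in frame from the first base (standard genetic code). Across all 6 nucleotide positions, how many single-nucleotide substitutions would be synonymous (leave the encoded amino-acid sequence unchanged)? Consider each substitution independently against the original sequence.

2

Codon 1 (UAU, Tyr): 1 synonymous substitution.
Codon 2 (AAC, Asn): 1 synonymous substitution.
Total: 1 + 1 = 2.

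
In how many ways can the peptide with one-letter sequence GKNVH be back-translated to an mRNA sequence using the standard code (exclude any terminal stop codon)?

128

Gly: 4 codons.
Lys: 2 codons.
Asn: 2 codons.
Val: 4 codons.
His: 2 codons.
4 × 2 × 2 × 4 × 2 = 128.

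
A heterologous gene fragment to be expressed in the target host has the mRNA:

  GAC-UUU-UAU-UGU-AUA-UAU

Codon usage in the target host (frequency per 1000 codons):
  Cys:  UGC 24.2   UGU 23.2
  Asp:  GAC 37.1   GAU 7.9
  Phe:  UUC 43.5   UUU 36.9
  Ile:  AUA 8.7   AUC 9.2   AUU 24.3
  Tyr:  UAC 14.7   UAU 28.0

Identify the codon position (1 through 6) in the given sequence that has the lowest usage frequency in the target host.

5

Codon 1 GAC (Asp): 37.1 per 1000.
Codon 2 UUU (Phe): 36.9 per 1000.
Codon 3 UAU (Tyr): 28.0 per 1000.
Codon 4 UGU (Cys): 23.2 per 1000.
Codon 5 AUA (Ile): 8.7 per 1000.
Codon 6 UAU (Tyr): 28.0 per 1000.
Lowest frequency is 8.7 at codon 5.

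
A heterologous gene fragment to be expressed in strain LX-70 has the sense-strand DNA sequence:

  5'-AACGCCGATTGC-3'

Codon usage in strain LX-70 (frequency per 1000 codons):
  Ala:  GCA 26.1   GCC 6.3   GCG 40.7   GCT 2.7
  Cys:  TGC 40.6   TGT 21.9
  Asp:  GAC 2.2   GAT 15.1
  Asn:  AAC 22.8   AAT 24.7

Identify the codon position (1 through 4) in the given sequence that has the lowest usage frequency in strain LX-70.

2

Codon 1 AAC (Asn): 22.8 per 1000.
Codon 2 GCC (Ala): 6.3 per 1000.
Codon 3 GAT (Asp): 15.1 per 1000.
Codon 4 TGC (Cys): 40.6 per 1000.
Lowest frequency is 6.3 at codon 2.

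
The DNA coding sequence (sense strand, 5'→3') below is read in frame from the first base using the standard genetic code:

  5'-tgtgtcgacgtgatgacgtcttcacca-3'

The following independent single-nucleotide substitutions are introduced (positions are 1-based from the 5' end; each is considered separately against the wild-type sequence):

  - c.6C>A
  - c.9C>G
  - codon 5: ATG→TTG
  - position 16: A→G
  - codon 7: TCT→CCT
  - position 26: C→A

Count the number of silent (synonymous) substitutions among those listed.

1

Codon 2: GTC (Val) → GTA (Val) — synonymous.
Codon 3: GAC (Asp) → GAG (Glu) — missense.
Codon 5: ATG (Met) → TTG (Leu) — missense.
Codon 6: ACG (Thr) → GCG (Ala) — missense.
Codon 7: TCT (Ser) → CCT (Pro) — missense.
Codon 9: CCA (Pro) → CAA (Gln) — missense.
Synonymous: 1 of 6.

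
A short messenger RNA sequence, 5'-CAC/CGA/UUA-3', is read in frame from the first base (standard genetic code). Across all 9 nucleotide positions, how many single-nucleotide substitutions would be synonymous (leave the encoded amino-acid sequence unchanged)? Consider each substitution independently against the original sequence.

7

Codon 1 (CAC, His): 1 synonymous substitution.
Codon 2 (CGA, Arg): 4 synonymous substitutions.
Codon 3 (UUA, Leu): 2 synonymous substitutions.
Total: 1 + 4 + 2 = 7.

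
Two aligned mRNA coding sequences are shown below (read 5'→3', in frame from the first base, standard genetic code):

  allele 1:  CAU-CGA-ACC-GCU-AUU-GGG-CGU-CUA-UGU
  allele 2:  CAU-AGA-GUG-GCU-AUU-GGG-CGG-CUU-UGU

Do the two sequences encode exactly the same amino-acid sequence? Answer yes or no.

no

Codon 1: CAU His / CAU His — identical.
Codon 2: CGA Arg / AGA Arg — synonymous.
Codon 3: ACC Thr / GUG Val — nonsynonymous.
Codon 4: GCU Ala / GCU Ala — identical.
Codon 5: AUU Ile / AUU Ile — identical.
Codon 6: GGG Gly / GGG Gly — identical.
Codon 7: CGU Arg / CGG Arg — synonymous.
Codon 8: CUA Leu / CUU Leu — synonymous.
Codon 9: UGU Cys / UGU Cys — identical.
Nonsynonymous differences: 1 → different protein.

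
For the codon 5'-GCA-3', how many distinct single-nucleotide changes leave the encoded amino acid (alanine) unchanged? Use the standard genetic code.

3

Position 1: none → 0 synonymous.
Position 2: none → 0 synonymous.
Position 3: GCU, GCC, GCG → 3 synonymous.
Total: 0 + 0 + 3 = 3.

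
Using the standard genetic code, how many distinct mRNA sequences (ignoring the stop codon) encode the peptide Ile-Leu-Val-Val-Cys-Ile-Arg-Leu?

Ile: 3 codons.
Leu: 6 codons.
Val: 4 codons.
Val: 4 codons.
Cys: 2 codons.
Ile: 3 codons.
Arg: 6 codons.
Leu: 6 codons.
3 × 6 × 4 × 4 × 2 × 3 × 6 × 6 = 62208.

62208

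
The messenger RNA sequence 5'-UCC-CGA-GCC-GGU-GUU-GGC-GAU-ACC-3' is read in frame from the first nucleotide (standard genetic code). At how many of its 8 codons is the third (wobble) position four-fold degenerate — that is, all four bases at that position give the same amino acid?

Codon 1 UCC (Ser): third position 4-fold.
Codon 2 CGA (Arg): third position 4-fold.
Codon 3 GCC (Ala): third position 4-fold.
Codon 4 GGU (Gly): third position 4-fold.
Codon 5 GUU (Val): third position 4-fold.
Codon 6 GGC (Gly): third position 4-fold.
Codon 7 GAU (Asp): third position 2-fold.
Codon 8 ACC (Thr): third position 4-fold.
Four-fold degenerate third positions: 7.

7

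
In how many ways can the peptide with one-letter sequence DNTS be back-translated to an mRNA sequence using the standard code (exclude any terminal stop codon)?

96

Asp: 2 codons.
Asn: 2 codons.
Thr: 4 codons.
Ser: 6 codons.
2 × 2 × 4 × 6 = 96.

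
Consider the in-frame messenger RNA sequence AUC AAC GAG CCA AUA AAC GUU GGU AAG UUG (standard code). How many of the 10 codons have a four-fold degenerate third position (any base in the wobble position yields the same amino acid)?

Codon 1 AUC (Ile): third position 3-fold.
Codon 2 AAC (Asn): third position 2-fold.
Codon 3 GAG (Glu): third position 2-fold.
Codon 4 CCA (Pro): third position 4-fold.
Codon 5 AUA (Ile): third position 3-fold.
Codon 6 AAC (Asn): third position 2-fold.
Codon 7 GUU (Val): third position 4-fold.
Codon 8 GGU (Gly): third position 4-fold.
Codon 9 AAG (Lys): third position 2-fold.
Codon 10 UUG (Leu): third position 2-fold.
Four-fold degenerate third positions: 3.

3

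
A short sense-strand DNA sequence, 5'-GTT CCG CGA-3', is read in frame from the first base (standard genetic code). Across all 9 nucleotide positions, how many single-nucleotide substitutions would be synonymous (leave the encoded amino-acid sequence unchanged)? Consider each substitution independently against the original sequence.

10

Codon 1 (GTT, Val): 3 synonymous substitutions.
Codon 2 (CCG, Pro): 3 synonymous substitutions.
Codon 3 (CGA, Arg): 4 synonymous substitutions.
Total: 3 + 3 + 4 = 10.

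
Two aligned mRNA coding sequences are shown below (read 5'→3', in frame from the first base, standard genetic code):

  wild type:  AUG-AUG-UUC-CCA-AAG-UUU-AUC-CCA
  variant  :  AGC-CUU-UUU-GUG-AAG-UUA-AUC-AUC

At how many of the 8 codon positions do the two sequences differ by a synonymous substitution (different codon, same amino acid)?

Codon 1: AUG Met / AGC Ser — nonsynonymous.
Codon 2: AUG Met / CUU Leu — nonsynonymous.
Codon 3: UUC Phe / UUU Phe — synonymous.
Codon 4: CCA Pro / GUG Val — nonsynonymous.
Codon 5: AAG Lys / AAG Lys — identical.
Codon 6: UUU Phe / UUA Leu — nonsynonymous.
Codon 7: AUC Ile / AUC Ile — identical.
Codon 8: CCA Pro / AUC Ile — nonsynonymous.
Synonymous differences: 1.

1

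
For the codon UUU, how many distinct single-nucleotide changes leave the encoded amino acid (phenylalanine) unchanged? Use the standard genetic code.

Position 1: none → 0 synonymous.
Position 2: none → 0 synonymous.
Position 3: UUC → 1 synonymous.
Total: 0 + 0 + 1 = 1.

1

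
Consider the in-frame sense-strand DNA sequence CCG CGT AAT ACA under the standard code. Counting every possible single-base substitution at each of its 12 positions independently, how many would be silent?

10

Codon 1 (CCG, Pro): 3 synonymous substitutions.
Codon 2 (CGT, Arg): 3 synonymous substitutions.
Codon 3 (AAT, Asn): 1 synonymous substitution.
Codon 4 (ACA, Thr): 3 synonymous substitutions.
Total: 3 + 3 + 1 + 3 = 10.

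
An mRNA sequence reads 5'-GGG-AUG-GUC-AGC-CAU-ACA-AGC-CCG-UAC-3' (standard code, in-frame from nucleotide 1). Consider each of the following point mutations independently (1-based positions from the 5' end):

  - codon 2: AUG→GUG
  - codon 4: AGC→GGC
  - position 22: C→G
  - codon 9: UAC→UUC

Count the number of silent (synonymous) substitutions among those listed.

Codon 2: AUG (Met) → GUG (Val) — missense.
Codon 4: AGC (Ser) → GGC (Gly) — missense.
Codon 8: CCG (Pro) → GCG (Ala) — missense.
Codon 9: UAC (Tyr) → UUC (Phe) — missense.
Synonymous: 0 of 4.

0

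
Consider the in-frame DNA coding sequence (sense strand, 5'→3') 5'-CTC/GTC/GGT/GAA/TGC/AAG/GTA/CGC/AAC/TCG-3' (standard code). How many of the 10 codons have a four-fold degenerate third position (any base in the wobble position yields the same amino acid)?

6

Codon 1 CTC (Leu): third position 4-fold.
Codon 2 GTC (Val): third position 4-fold.
Codon 3 GGT (Gly): third position 4-fold.
Codon 4 GAA (Glu): third position 2-fold.
Codon 5 TGC (Cys): third position 2-fold.
Codon 6 AAG (Lys): third position 2-fold.
Codon 7 GTA (Val): third position 4-fold.
Codon 8 CGC (Arg): third position 4-fold.
Codon 9 AAC (Asn): third position 2-fold.
Codon 10 TCG (Ser): third position 4-fold.
Four-fold degenerate third positions: 6.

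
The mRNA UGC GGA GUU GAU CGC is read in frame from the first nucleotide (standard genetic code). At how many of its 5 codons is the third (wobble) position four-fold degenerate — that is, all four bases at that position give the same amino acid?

Codon 1 UGC (Cys): third position 2-fold.
Codon 2 GGA (Gly): third position 4-fold.
Codon 3 GUU (Val): third position 4-fold.
Codon 4 GAU (Asp): third position 2-fold.
Codon 5 CGC (Arg): third position 4-fold.
Four-fold degenerate third positions: 3.

3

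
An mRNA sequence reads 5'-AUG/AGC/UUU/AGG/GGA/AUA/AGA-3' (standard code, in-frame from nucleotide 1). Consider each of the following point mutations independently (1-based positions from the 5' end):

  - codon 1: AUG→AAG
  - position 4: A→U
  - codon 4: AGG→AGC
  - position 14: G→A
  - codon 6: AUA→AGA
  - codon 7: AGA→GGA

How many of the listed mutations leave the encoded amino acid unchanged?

0

Codon 1: AUG (Met) → AAG (Lys) — missense.
Codon 2: AGC (Ser) → UGC (Cys) — missense.
Codon 4: AGG (Arg) → AGC (Ser) — missense.
Codon 5: GGA (Gly) → GAA (Glu) — missense.
Codon 6: AUA (Ile) → AGA (Arg) — missense.
Codon 7: AGA (Arg) → GGA (Gly) — missense.
Synonymous: 0 of 6.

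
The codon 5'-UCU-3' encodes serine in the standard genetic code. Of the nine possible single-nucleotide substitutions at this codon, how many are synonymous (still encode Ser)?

3

Position 1: none → 0 synonymous.
Position 2: none → 0 synonymous.
Position 3: UCC, UCA, UCG → 3 synonymous.
Total: 0 + 0 + 3 = 3.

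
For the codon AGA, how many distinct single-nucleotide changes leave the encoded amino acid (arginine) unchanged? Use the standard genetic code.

Position 1: CGA → 1 synonymous.
Position 2: none → 0 synonymous.
Position 3: AGG → 1 synonymous.
Total: 1 + 0 + 1 = 2.

2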